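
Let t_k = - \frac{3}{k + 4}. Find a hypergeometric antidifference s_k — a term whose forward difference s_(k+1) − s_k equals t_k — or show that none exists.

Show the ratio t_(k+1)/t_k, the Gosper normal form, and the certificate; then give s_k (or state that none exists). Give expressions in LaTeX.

not Gosper-summable; s_k does not exist

t_(k+1)/t_k = (k + 4)/(k + 5).
Take A(k)=k + 4, B(k)=k + 5, C(k)=1.
Key eq: (k + 4)·f(k+1) = (k + 4)·f(k) + (1).
From deg A=1, deg B=1, deg C=0: d=0.
Write f(k) = c0. Then LHS − RHS = -1, requiring -1 = 0: contradictory. No certificate.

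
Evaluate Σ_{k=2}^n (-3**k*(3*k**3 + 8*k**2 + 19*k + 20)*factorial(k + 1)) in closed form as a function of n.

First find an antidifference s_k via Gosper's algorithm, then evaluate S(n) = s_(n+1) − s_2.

S(n) = -3*3**n*n**4*factorial(n) - 12*3**n*n**3*factorial(n) - 27*3**n*n**2*factorial(n) - 42*3**n*n*factorial(n) - 24*3**n*factorial(n) + 324

r(k) = 3*(3*k**4 + 23*k**3 + 78*k**2 + 138*k + 100)/(3*k**3 + 8*k**2 + 19*k + 20) after simplifying.
Take A(k)=3*k + 6, B(k)=1, C(k)=k**3 + 8*k**2/3 + 19*k/3 + 20/3.
f must satisfy (3*k + 6)·f(k+1) − (1)·f(k) = k**3 + 8*k**2/3 + 19*k/3 + 20/3.
d = 2 from the (1,0,3) case.
Solve for f: f(k) = (k**2 - k + 4)/3 (degree 2 ≤ 2).
Certificate R = B(k−1)f/C = (k**2 - k + 4)/(3*k**3 + 8*k**2 + 19*k + 20) gives s_k = -3**k*(k**2 - k + 4)*factorial(k + 1).
s_(k+1) − s_k = -3**k*(3*k**3 + 8*k**2 + 19*k + 20)*factorial(k + 1) = t_k.
s_(n+1) = -3**(n + 1)*(n**2 + n + 4)*factorial(n + 2) and s_(2) = -324, so S(n) = -3*3**n*n**4*factorial(n) - 12*3**n*n**3*factorial(n) - 27*3**n*n**2*factorial(n) - 42*3**n*n*factorial(n) - 24*3**n*factorial(n) + 324.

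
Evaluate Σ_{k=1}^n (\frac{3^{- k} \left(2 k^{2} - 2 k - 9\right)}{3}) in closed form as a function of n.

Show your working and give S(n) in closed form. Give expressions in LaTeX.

r(k) = (2*k**2 + 2*k - 9)/(3*(2*k**2 - 2*k - 9)) after simplifying.
Normal form (A,B,C) = (1/3, 1, k**2 - k - 9/2).
Solve (1/3)·f(k+1) − (1)·f(k) = k**2 - k - 9/2.
Bound: deg f ≤ 2.
Solving with deg f ≤ 2: f(k) = -3*(k - 2)*(k + 2)/2.
Get s_k = R·t_k = (4 - k**2)/3**k with R(k) = B(k−1)f(k)/C(k) = -3*(k - 2)*(k + 2)/(2*k**2 - 2*k - 9).
s_(k+1) − s_k = (2*k**2 - 2*k - 9)/(3*3**k) = t_k.
Evaluate: s_(n+1) = 3**(-n - 1)*(-n**2 - 2*n + 3); subtract s_(1) = 1 ⇒ S(n) = 3**(-n - 1)*(-3**(n + 1) - n**2 - 2*n + 3).

S(n) = 3^{- n - 1} \left(- 3^{n + 1} - n^{2} - 2 n + 3\right)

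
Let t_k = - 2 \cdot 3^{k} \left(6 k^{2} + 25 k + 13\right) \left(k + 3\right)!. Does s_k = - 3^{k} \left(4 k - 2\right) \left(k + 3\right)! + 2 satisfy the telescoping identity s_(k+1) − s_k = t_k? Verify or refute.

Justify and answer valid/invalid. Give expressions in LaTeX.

s_(k+1) = -3**(k + 1)*(4*k + 2)*factorial(k + 4) + 2
s_(k+1) − s_k = -2*3**k*(6*k**2 + 25*k + 13)*factorial(k + 3)
(s_(k+1) − s_k) − t_k = 0

valid; difference matches t_k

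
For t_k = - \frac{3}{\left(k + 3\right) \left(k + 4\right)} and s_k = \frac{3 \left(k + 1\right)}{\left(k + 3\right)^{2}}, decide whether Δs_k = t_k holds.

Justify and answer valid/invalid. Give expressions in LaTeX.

Invalid: residual \frac{6 \left(2 k + 7\right)}{k^{4} + 14 k^{3} + 73 k^{2} + 168 k + 144} ≠ 0.

s_(k+1) = 3*(k + 2)/(k + 4)**2
s_(k+1) − s_k = 3*(-k**2 - 3*k + 2)/(k**4 + 14*k**3 + 73*k**2 + 168*k + 144)
(s_(k+1) − s_k) − t_k = 6*(2*k + 7)/(k**4 + 14*k**3 + 73*k**2 + 168*k + 144)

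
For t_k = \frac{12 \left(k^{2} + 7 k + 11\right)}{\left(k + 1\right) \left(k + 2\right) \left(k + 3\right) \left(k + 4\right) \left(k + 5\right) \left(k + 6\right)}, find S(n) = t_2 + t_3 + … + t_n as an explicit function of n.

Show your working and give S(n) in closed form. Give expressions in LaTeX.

S(n) = \frac{4 \left(n^{3} + 12 n^{2} + 44 n - 57\right)}{105 \left(n^{3} + 12 n^{2} + 44 n + 48\right)}

Step 1: r(k) = (k + 1)*(7*k + (k + 1)**2 + 18)/((k + 7)*(k**2 + 7*k + 11)).
A = k + 1, B = k + 7, C = k**2 + 7*k + 11.
f must satisfy (k + 1)·f(k+1) − (k + 6)·f(k) = k**2 + 7*k + 11.
d = 5 from the (1,1,2) case.
Match coefficients ⇒ f(k) = k*(k + 2)*(k + 4)*(k**2 + 9*k + 23)/45.
Certificate R = B(k−1)f/C = k*(k + 2)*(k + 4)*(k + 6)*(k**2 + 9*k + 23)/(45*(k**2 + 7*k + 11)) gives s_k = 4*k*(k**2 + 9*k + 23)/(15*(k**3 + 9*k**2 + 23*k + 15)).
Verify: 12*(k**2 + 7*k + 11)/(k**6 + 21*k**5 + 175*k**4 + 735*k**3 + 1624*k**2 + 1764*k + 720) matches t_k.
Telescope: S(n) = s_(n+1) − s_(2) = 4*(n**3 + 12*n**2 + 44*n + 33)/(15*(n**3 + 12*n**2 + 44*n + 48)) − (8/35) = 4*(n**3 + 12*n**2 + 44*n - 57)/(105*(n**3 + 12*n**2 + 44*n + 48)).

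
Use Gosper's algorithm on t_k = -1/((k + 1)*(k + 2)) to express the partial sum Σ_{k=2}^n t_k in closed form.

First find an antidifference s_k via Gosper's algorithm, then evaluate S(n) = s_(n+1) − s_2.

S(n) = (1 - n)/(3*(n + 2))

Compute t_(k+1)/t_k: get (k + 1)/(k + 3).
Normal form (A,B,C) = (k + 1, k + 3, 1).
Set up (k + 1)·f(k+1) − (k + 2)·f(k) − (1) = 0.
deg f ≤ 1 (via 1,1,0).
Match coefficients ⇒ f(k) = k.
So s_k = (B(k−1)f/C)·t_k = (k*(k + 2))·t_k = -k/(k + 1).
Δs = -1/(k**2 + 3*k + 2), as required.
s_(n+1) = (-n - 1)/(n + 2) and s_(2) = -2/3, so S(n) = (1 - n)/(3*(n + 2)).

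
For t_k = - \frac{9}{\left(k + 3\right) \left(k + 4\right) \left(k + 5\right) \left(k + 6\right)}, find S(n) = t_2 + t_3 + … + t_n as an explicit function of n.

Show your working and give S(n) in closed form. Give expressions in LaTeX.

Ratio r(k) = (k + 3)/(k + 7).
Normal form (A,B,C) = (k + 3, k + 7, 1).
f must satisfy (k + 3)·f(k+1) − (k + 6)·f(k) = 1.
Bound: deg f ≤ 3.
Coefficient equations give f(k) = k*(k**2 + 12*k + 47)/180.
R(k) = B(k−1)·f(k)/C(k) = k*(k + 6)*(k**2 + 12*k + 47)/180; s_k = R·t_k = k*(-k**2 - 12*k - 47)/(20*(k + 3)*(k + 4)*(k + 5)).
Verify: -9/(k**4 + 18*k**3 + 119*k**2 + 342*k + 360) matches t_k.
Telescope: S(n) = s_(n+1) − s_(2) = (-n**3 - 15*n**2 - 74*n - 60)/(20*(n**3 + 15*n**2 + 74*n + 120)) − (-1/28) = (-n**3 - 15*n**2 - 74*n + 90)/(70*(n**3 + 15*n**2 + 74*n + 120)).

S(n) = \frac{- n^{3} - 15 n^{2} - 74 n + 90}{70 \left(n^{3} + 15 n^{2} + 74 n + 120\right)}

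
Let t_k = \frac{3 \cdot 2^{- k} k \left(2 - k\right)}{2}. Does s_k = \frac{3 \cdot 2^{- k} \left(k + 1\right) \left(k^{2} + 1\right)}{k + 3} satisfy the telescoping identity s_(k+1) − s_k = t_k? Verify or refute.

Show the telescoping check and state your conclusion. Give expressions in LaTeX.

Invalid: residual \frac{3 \cdot 2^{- k} \left(k^{3} + 3 k^{2} - 6 k + 2\right)}{k^{2} + 7 k + 12} ≠ 0.

s_(k+1) = 3*(k + 2)*((k + 1)**2 + 1)/(2*2**k*(k + 4))
s_(k+1) − s_k = 3*(-k**4 - 3*k**3 + 8*k**2 + 12*k + 4)/(2*2**k*(k**2 + 7*k + 12))
(s_(k+1) − s_k) − t_k = 3*(k**3 + 3*k**2 - 6*k + 2)/(2**k*(k**2 + 7*k + 12))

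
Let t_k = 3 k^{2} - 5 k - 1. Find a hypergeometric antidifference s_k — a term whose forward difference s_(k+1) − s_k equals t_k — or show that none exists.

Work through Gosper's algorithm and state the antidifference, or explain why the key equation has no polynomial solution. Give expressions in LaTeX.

s_k = k \left(k^{2} - 4 k + 2\right)

Ratio r(k) = (3*k**2 + k - 3)/(3*k**2 - 5*k - 1).
A = 1, B = 1, C = k**2 - 5*k/3 - 1/3.
f must satisfy (1)·f(k+1) − (1)·f(k) = k**2 - 5*k/3 - 1/3.
deg f ≤ 3 (via 0,0,2).
Solving with deg f ≤ 3: f(k) = k*(k**2 - 4*k + 2)/3.
Certificate R = B(k−1)f/C = k*(k**2 - 4*k + 2)/(3*k**2 - 5*k - 1) gives s_k = k*(k**2 - 4*k + 2).
Δs = 3*k**2 - 5*k - 1, as required.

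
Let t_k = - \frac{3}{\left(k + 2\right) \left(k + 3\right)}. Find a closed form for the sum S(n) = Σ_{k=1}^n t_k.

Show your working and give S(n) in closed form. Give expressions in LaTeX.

S(n) = - \frac{n}{n + 3}

t_(k+1)/t_k = (k + 2)/(k + 4).
Gosper form: A/B · C(k+1)/C(k) with A=k + 2, B=k + 4, C=1.
Need (k + 2)·f(k+1) − (k + 3)·f(k) = 1.
d = 1 from the (1,1,0) case.
Solving with deg f ≤ 1: f(k) = k/2.
Certificate R = B(k−1)f/C = k*(k + 3)/2 gives s_k = -3*k/(2*k + 4).
Check: Δs_k = -3/(k**2 + 5*k + 6). ✓
Evaluate: s_(n+1) = 3*(-n - 1)/(2*(n + 3)); subtract s_(1) = -1/2 ⇒ S(n) = -n/(n + 3).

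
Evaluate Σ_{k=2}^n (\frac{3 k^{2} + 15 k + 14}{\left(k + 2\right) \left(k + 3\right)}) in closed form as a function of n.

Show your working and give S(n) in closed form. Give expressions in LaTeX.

t_(k+1)/t_k = (k + 2)*(15*k + 3*(k + 1)**2 + 29)/((k + 4)*(3*k**2 + 15*k + 14)).
Normal form (A,B,C) = (k + 2, k + 4, k**2 + 5*k + 14/3).
f must satisfy (k + 2)·f(k+1) − (k + 3)·f(k) = k**2 + 5*k + 14/3.
From deg A=1, deg B=1, deg C=2: d=2.
Match coefficients ⇒ f(k) = k*(3*k + 4)/3.
Then R = B(k−1)f/C = k*(k + 3)*(3*k + 4)/(3*k**2 + 15*k + 14), so s_k = R(k)·t_k = k*(3*k + 4)/(k + 2).
Verify: (3*k**2 + 15*k + 14)/(k**2 + 5*k + 6) matches t_k.
Telescope: S(n) = s_(n+1) − s_(2) = (3*n**2 + 10*n + 7)/(n + 3) − (5) = (3*n**2 + 5*n - 8)/(n + 3).

S(n) = \frac{3 n^{2} + 5 n - 8}{n + 3}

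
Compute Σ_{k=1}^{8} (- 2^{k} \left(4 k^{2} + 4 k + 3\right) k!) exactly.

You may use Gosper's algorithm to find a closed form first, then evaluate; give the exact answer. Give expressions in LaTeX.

Σ = -3158507518

t_(k+1)/t_k = 2*(4*k**3 + 16*k**2 + 23*k + 11)/(4*k**2 + 4*k + 3).
Factor: A=2*k + 2; B=1; C=k**2 + k + 3/4.
Need (2*k + 2)·f(k+1) − (1)·f(k) = k**2 + k + 3/4.
d = 1 from the (1,0,2) case.
Solve for f: f(k) = (2*k - 1)/4 (degree 1 ≤ 1).
Get s_k = R·t_k = -2**k*(2*k - 1)*factorial(k) with R(k) = B(k−1)f(k)/C(k) = (2*k - 1)/(4*k**2 + 4*k + 3).
s_(k+1) − s_k = -2**k*(4*k**2 + 4*k + 3)*factorial(k) = t_k.
Telescoping: Σ = s_(9) − s_(1) = -3158507520 − (-2) = -3158507518.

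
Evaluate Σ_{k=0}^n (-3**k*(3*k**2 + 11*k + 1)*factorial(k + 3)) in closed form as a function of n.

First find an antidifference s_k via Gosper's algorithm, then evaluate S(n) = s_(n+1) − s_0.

t_(k+1)/t_k = 3*(3*k**3 + 29*k**2 + 83*k + 60)/(3*k**2 + 11*k + 1).
Gosper form: A/B · C(k+1)/C(k) with A=3*k + 12, B=1, C=k**2 + 11*k/3 + 1/3.
Solve (3*k + 12)·f(k+1) − (1)·f(k) = k**2 + 11*k/3 + 1/3.
Bound: deg f ≤ 1.
Solve for f: f(k) = (k - 1)/3 (degree 1 ≤ 1).
Certificate R = B(k−1)f/C = (k - 1)/(3*k**2 + 11*k + 1) gives s_k = -3**k*(k - 1)*factorial(k + 3).
Verify: -3**k*(3*k**2 + 11*k + 1)*factorial(k + 3) matches t_k.
Σ_(k=0)^n t_k = s_(n+1) − s_(0) = (-3**(n + 1)*n*factorial(n + 4)) − (6), i.e. -3*3**n*n*factorial(n + 4) - 6.

S(n) = -3*3**n*n*factorial(n + 4) - 6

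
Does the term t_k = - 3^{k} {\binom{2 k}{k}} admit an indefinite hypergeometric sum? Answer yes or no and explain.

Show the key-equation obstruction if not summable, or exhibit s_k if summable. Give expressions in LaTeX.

No; the degree bound rules out any f.

t_(k+1)/t_k = 6*(2*k + 1)/(k + 1).
So A=12*k + 6 and B=k + 1, with C=1.
Set up (12*k + 6)·f(k+1) − (k)·f(k) − (1) = 0.
Degrees (1,1,0) ⇒ d ≤ -1.
d = -1 < 0 ⇒ no nonzero polynomial f; not summable.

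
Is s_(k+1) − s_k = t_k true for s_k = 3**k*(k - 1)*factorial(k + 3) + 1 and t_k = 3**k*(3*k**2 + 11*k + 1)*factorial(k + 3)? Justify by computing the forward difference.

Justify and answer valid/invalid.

s_(k+1) = 3**(k + 1)*k*factorial(k + 4) + 1
s_(k+1) − s_k = 3**k*(3*k**2 + 11*k + 1)*factorial(k + 3)
(s_(k+1) − s_k) − t_k = 0

Valid — Δs_k = t_k.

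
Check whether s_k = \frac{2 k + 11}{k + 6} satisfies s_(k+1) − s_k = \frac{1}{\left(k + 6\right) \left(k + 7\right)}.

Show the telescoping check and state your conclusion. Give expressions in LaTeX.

s_(k+1) = (2*k + 13)/(k + 7)
s_(k+1) − s_k = 1/(k**2 + 13*k + 42)
(s_(k+1) − s_k) − t_k = 0

valid; difference matches t_k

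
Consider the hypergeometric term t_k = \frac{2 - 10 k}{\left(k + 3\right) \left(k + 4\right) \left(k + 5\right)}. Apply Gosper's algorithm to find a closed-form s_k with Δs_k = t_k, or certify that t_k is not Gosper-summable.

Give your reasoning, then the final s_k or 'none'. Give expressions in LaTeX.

Compute t_(k+1)/t_k: get (k + 3)*(5*k + 4)/((k + 6)*(5*k - 1)).
Gosper form: A/B · C(k+1)/C(k) with A=k + 3, B=k + 6, C=k - 1/5.
Set up (k + 3)·f(k+1) − (k + 5)·f(k) − (k - 1/5) = 0.
Bound: deg f ≤ 2.
Solve for f: f(k) = k*(7*k - 11)/60 (degree 2 ≤ 2).
R(k) = B(k−1)·f(k)/C(k) = k*(k + 5)*(7*k - 11)/(12*(5*k - 1)); s_k = R·t_k = -k*(7*k - 11)/(6*(k + 3)*(k + 4)).
s_(k+1) − s_k = 2*(1 - 5*k)/(k**3 + 12*k**2 + 47*k + 60) = t_k.

s_k = - \frac{k \left(7 k - 11\right)}{6 \left(k + 3\right) \left(k + 4\right)}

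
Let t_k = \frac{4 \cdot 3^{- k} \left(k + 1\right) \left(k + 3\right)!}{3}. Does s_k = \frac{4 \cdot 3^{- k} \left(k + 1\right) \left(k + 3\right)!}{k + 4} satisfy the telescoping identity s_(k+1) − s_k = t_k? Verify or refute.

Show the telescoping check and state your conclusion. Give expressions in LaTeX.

s_(k+1) = 4*(k + 2)*factorial(k + 4)/(3*3**k*(k + 5))
s_(k+1) − s_k = 4*(k**3 + 7*k**2 + 14*k + 17)*factorial(k + 3)/(3*3**k*(k + 4)*(k + 5))
(s_(k+1) − s_k) − t_k = -4*(k**2 + 5*k + 1)*factorial(k + 3)/(3**k*(k + 4)*(k + 5))

Invalid: residual - \frac{4 \cdot 3^{- k} \left(k^{2} + 5 k + 1\right) \left(k + 3\right)!}{\left(k + 4\right) \left(k + 5\right)} ≠ 0.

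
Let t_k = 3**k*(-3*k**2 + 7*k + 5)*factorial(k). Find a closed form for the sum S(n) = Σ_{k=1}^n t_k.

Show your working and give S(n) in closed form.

S(n) = -3*3**n*n**2*factorial(n) + 6*3**n*n*factorial(n) + 9*3**n*factorial(n) - 9

Compute t_(k+1)/t_k: get 3*(3*k**3 + 2*k**2 - 10*k - 9)/(3*k**2 - 7*k - 5).
Take A(k)=3*k + 3, B(k)=1, C(k)=k**2 - 7*k/3 - 5/3.
Set up (3*k + 3)·f(k+1) − (1)·f(k) − (k**2 - 7*k/3 - 5/3) = 0.
d = 1 from the (1,0,2) case.
A polynomial solution: f(k) = (k - 4)/3.
Then R = B(k−1)f/C = (k - 4)/(3*k**2 - 7*k - 5), so s_k = R(k)·t_k = -3**k*(k - 4)*factorial(k).
Δs = 3**k*(-3*k**2 + 7*k + 5)*factorial(k), as required.
Σ_(k=1)^n t_k = s_(n+1) − s_(1) = (-3**(n + 1)*(n - 3)*factorial(n + 1)) − (9), i.e. -3*3**n*n**2*factorial(n) + 6*3**n*n*factorial(n) + 9*3**n*factorial(n) - 9.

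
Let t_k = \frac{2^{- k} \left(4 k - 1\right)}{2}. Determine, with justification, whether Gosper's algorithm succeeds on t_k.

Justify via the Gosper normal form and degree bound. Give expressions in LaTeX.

Yes. s_k = 2^{- k} \left(- 4 k - 3\right).

Ratio r(k) = (4*k + 3)/(2*(4*k - 1)).
Take A(k)=1/2, B(k)=1, C(k)=k - 1/4.
f must satisfy (1/2)·f(k+1) − (1)·f(k) = k - 1/4.
Bound: deg f ≤ 1.
Coefficient equations give f(k) = -(4*k + 3)/2.
Get s_k = R·t_k = (-4*k - 3)/2**k with R(k) = B(k−1)f(k)/C(k) = -2*(4*k + 3)/(4*k - 1).
s_(k+1) − s_k = (4*k - 1)/(2*2**k) = t_k.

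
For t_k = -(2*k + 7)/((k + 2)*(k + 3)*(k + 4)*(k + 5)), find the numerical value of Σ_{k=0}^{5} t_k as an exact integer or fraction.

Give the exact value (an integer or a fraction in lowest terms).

The ratio is (k + 2)*(2*k + 9)/((k + 6)*(2*k + 7)).
Normal form (A,B,C) = (k + 2, k + 6, k + 7/2).
Key eq: (k + 2)·f(k+1) = (k + 5)·f(k) + (k + 7/2).
Bound: deg f ≤ 3.
Match coefficients ⇒ f(k) = k*(k + 3)*(k + 6)/16.
Then R = B(k−1)f/C = k*(k + 3)*(k + 5)*(k + 6)/(8*(2*k + 7)), so s_k = R(k)·t_k = k*(-k - 6)/(8*(k**2 + 6*k + 8)).
Check: Δs_k = (-2*k - 7)/(k**4 + 14*k**3 + 71*k**2 + 154*k + 120). ✓
Sum = s_(6) − s_(0); s_(6) = -9/80, s_(0) = 0 ⇒ -9/80.

Σ = -9/80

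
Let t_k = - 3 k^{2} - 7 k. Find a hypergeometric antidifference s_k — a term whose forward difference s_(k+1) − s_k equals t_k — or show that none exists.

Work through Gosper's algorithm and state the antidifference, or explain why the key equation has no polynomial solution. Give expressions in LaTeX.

The ratio is (3*k**2 + 13*k + 10)/(k*(3*k + 7)).
Normal form (A,B,C) = (1, 1, k**2 + 7*k/3).
f must satisfy (1)·f(k+1) − (1)·f(k) = k**2 + 7*k/3.
From deg A=0, deg B=0, deg C=2: d=3.
Coefficient equations give f(k) = k*(k - 1)*(k + 3)/3.
Get s_k = R·t_k = k*(-k**2 - 2*k + 3) with R(k) = B(k−1)f(k)/C(k) = (k - 1)*(k + 3)/(3*k + 7).
Δs = k*(-3*k - 7), as required.

s_k = k \left(- k^{2} - 2 k + 3\right)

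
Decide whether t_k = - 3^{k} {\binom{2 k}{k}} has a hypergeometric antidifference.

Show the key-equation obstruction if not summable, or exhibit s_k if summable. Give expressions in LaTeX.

r(k) = 6*(2*k + 1)/(k + 1) after simplifying.
Take A(k)=12*k + 6, B(k)=k + 1, C(k)=1.
Set up (12*k + 6)·f(k+1) − (k)·f(k) − (1) = 0.
Degrees (1,1,0) ⇒ d ≤ -1.
Bound -1 < 0, so the key equation has no polynomial solution.

No — key equation has no polynomial f.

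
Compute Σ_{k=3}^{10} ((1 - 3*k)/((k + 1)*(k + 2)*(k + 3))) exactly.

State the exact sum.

Σ = -11/39

Compute t_(k+1)/t_k: get (k + 1)*(3*k + 2)/((k + 4)*(3*k - 1)).
Gosper form: A/B · C(k+1)/C(k) with A=k + 1, B=k + 4, C=k - 1/3.
Need (k + 1)·f(k+1) − (k + 3)·f(k) = k - 1/3.
d = 2 from the (1,1,1) case.
Coefficient equations give f(k) = k*(k - 3)/6.
Get s_k = R·t_k = k*(3 - k)/(2*(k + 1)*(k + 2)) with R(k) = B(k−1)f(k)/C(k) = k*(k - 3)*(k + 3)/(2*(3*k - 1)).
Δs = (1 - 3*k)/(k**3 + 6*k**2 + 11*k + 6), as required.
Evaluate s at k=11 and k=3: -11/39 and 0; difference -11/39.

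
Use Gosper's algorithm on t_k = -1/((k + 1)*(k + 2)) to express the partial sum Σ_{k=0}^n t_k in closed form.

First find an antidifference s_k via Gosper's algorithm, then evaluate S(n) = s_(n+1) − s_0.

S(n) = (-n - 1)/(n + 2)

r(k) = (k + 1)/(k + 3) after simplifying.
Gosper form: A/B · C(k+1)/C(k) with A=k + 1, B=k + 3, C=1.
Set up (k + 1)·f(k+1) − (k + 2)·f(k) − (1) = 0.
Bound: deg f ≤ 1.
A polynomial solution: f(k) = k.
Get s_k = R·t_k = -k/(k + 1) with R(k) = B(k−1)f(k)/C(k) = k*(k + 2).
Check: Δs_k = -1/(k**2 + 3*k + 2). ✓
s_(n+1) = (-n - 1)/(n + 2) and s_(0) = 0, so S(n) = (-n - 1)/(n + 2).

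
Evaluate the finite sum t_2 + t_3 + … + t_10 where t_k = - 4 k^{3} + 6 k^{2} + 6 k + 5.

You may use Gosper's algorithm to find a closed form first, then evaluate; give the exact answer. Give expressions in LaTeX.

Σ = -9423

The ratio is (4*k**3 + 6*k**2 - 6*k - 13)/(4*k**3 - 6*k**2 - 6*k - 5).
Gosper form: A/B · C(k+1)/C(k) with A=1, B=1, C=k**3 - 3*k**2/2 - 3*k/2 - 5/4.
Key eq: (1)·f(k+1) = (1)·f(k) + (k**3 - 3*k**2/2 - 3*k/2 - 5/4).
Bound: deg f ≤ 4.
A polynomial solution: f(k) = k*(k**3 - 4*k**2 + k - 3)/4.
R(k) = B(k−1)·f(k)/C(k) = k*(k**3 - 4*k**2 + k - 3)/(4*k**3 - 6*k**2 - 6*k - 5); s_k = R·t_k = k*(-k**3 + 4*k**2 - k + 3).
Δs = -4*k**3 + 6*k**2 + 6*k + 5, as required.
Evaluate s at k=11 and k=2: -9405 and 18; difference -9423.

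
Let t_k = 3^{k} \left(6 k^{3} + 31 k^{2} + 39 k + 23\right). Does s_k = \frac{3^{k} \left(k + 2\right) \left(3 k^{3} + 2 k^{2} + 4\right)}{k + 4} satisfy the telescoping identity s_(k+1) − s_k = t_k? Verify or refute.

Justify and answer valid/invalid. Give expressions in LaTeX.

s_(k+1) = 3**(k + 1)*(k + 3)*(3*(k + 1)**3 + 2*(k + 1)**2 + 4)/(k + 5)
s_(k+1) − s_k = 3**k*(6*k**5 + 73*k**4 + 334*k**3 + 672*k**2 + 629*k + 284)/(k**2 + 9*k + 20)
(s_(k+1) − s_k) − t_k = 3**k*(-12*k**4 - 104*k**3 - 322*k**2 - 358*k - 176)/(k**2 + 9*k + 20)

Invalid: residual \frac{3^{k} \left(- 12 k^{4} - 104 k^{3} - 322 k^{2} - 358 k - 176\right)}{k^{2} + 9 k + 20} ≠ 0.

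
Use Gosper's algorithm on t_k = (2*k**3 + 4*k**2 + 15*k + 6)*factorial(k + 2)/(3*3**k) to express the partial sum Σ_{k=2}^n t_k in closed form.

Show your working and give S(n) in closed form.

S(n) = (-72*3**n + 2*n**5*factorial(n) + 16*n**4*factorial(n) + 49*n**3*factorial(n) + 74*n**2*factorial(n) + 57*n*factorial(n) + 18*factorial(n))/(3*3**n)

r(k) = (2*k**4 + 16*k**3 + 59*k**2 + 114*k + 81)/(3*(2*k**3 + 4*k**2 + 15*k + 6)) after simplifying.
A = k/3 + 1, B = 1, C = k**3 + 2*k**2 + 15*k/2 + 3.
Set up (k/3 + 1)·f(k+1) − (1)·f(k) − (k**3 + 2*k**2 + 15*k/2 + 3) = 0.
deg f ≤ 2 (via 1,0,3).
Solving with deg f ≤ 2: f(k) = 3*(2*k**2 + 1)/2.
So s_k = (B(k−1)f/C)·t_k = (3*(2*k**2 + 1)/(2*k**3 + 4*k**2 + 15*k + 6))·t_k = (2*k**2 + 1)*factorial(k + 2)/3**k.
Check: Δs_k = (2*k**3 + 4*k**2 + 15*k + 6)*factorial(k + 2)/(3*3**k). ✓
s_(n+1) = 3**(-n - 1)*(2*n**2 + 4*n + 3)*factorial(n + 3) and s_(2) = 24, so S(n) = (-72*3**n + 2*n**5*factorial(n) + 16*n**4*factorial(n) + 49*n**3*factorial(n) + 74*n**2*factorial(n) + 57*n*factorial(n) + 18*factorial(n))/(3*3**n).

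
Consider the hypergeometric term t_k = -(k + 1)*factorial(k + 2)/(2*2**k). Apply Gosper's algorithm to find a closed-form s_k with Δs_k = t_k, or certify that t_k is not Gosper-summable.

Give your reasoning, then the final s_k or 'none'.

s_k = -factorial(k + 2)/2**k

r(k) = (k + 2)*(k + 3)/(2*(k + 1)) after simplifying.
Gosper form: A/B · C(k+1)/C(k) with A=k/2 + 3/2, B=1, C=k + 1.
Set up (k/2 + 3/2)·f(k+1) − (1)·f(k) − (k + 1) = 0.
From deg A=1, deg B=0, deg C=1: d=0.
Match coefficients ⇒ f(k) = 2.
Get s_k = R·t_k = -factorial(k + 2)/2**k with R(k) = B(k−1)f(k)/C(k) = 2/(k + 1).
Verify: -(k + 1)*factorial(k + 2)/(2*2**k) matches t_k.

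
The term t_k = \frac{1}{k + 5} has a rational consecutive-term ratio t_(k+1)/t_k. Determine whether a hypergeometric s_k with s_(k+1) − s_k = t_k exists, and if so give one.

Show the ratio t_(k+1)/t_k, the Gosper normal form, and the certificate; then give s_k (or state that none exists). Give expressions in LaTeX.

none — t_k is not Gosper-summable

Ratio r(k) = (k + 5)/(k + 6).
Gosper form: A/B · C(k+1)/C(k) with A=k + 5, B=k + 6, C=1.
f must satisfy (k + 5)·f(k+1) − (k + 5)·f(k) = 1.
deg f ≤ 0 (via 1,1,0).
Put f(k) = c0: A·f(k+1) − B(k−1)·f(k) − C = -1; need -1 = 0 — inconsistent ⇒ no f, not summable.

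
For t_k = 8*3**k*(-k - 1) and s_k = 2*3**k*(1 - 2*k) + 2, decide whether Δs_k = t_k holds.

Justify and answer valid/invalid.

valid; difference matches t_k

s_(k+1) = -12*3**k*k - 6*3**k + 2
s_(k+1) − s_k = 8*3**k*(-k - 1)
(s_(k+1) − s_k) − t_k = 0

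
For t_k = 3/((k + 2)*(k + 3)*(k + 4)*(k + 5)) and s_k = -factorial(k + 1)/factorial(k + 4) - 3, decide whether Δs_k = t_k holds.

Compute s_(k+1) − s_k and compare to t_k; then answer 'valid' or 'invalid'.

s_(k+1) = -factorial(k + 2)/factorial(k + 5) - 3
s_(k+1) − s_k = 3/((k + 2)*(k + 3)*(k + 4)*(k + 5))
(s_(k+1) − s_k) − t_k = 0

Valid — Δs_k = t_k.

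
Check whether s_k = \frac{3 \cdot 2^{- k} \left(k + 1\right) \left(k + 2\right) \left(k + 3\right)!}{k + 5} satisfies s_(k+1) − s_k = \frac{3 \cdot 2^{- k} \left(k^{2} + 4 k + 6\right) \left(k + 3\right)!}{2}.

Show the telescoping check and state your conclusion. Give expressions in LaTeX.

Invalid: residual - \frac{9 \cdot 2^{- k} \left(k^{3} + 9 k^{2} + 24 k + 28\right) \left(k + 3\right)!}{2 \left(k + 5\right) \left(k + 6\right)} ≠ 0.

s_(k+1) = 3*(k + 2)*(k + 3)*factorial(k + 4)/(2*2**k*(k + 6))
s_(k+1) − s_k = 3*(k + 2)*(k**3 + 10*k**2 + 33*k + 48)*factorial(k + 3)/(2*2**k*(k + 5)*(k + 6))
(s_(k+1) − s_k) − t_k = -9*(k**3 + 9*k**2 + 24*k + 28)*factorial(k + 3)/(2*2**k*(k + 5)*(k + 6))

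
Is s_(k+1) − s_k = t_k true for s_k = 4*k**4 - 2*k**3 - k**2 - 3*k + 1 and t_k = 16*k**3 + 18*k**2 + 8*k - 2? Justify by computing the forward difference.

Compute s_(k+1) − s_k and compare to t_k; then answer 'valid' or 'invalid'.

valid (s_(k+1) − s_k reduces to t_k)

s_(k+1) = 4*k**4 + 14*k**3 + 17*k**2 + 5*k - 1
s_(k+1) − s_k = 16*k**3 + 18*k**2 + 8*k - 2
(s_(k+1) − s_k) − t_k = 0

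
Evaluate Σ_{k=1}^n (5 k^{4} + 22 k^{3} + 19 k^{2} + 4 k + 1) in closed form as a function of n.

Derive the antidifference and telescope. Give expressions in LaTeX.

S(n) = n \left(n^{4} + 8 n^{3} + 19 n^{2} + 17 n + 6\right)

r(k) = (5*k**4 + 42*k**3 + 115*k**2 + 128*k + 51)/(5*k**4 + 22*k**3 + 19*k**2 + 4*k + 1) after simplifying.
Factor: A=1; B=1; C=k**4 + 22*k**3/5 + 19*k**2/5 + 4*k/5 + 1/5.
Solve (1)·f(k+1) − (1)·f(k) = k**4 + 22*k**3/5 + 19*k**2/5 + 4*k/5 + 1/5.
d = 5 from the (0,0,4) case.
Coefficient equations give f(k) = k*(k**4 + 3*k**3 - 3*k**2 - 2*k + 2)/5.
Get s_k = R·t_k = k*(k**4 + 3*k**3 - 3*k**2 - 2*k + 2) with R(k) = B(k−1)f(k)/C(k) = k*(k**4 + 3*k**3 - 3*k**2 - 2*k + 2)/(5*k**4 + 22*k**3 + 19*k**2 + 4*k + 1).
Check: Δs_k = 5*k**4 + 22*k**3 + 19*k**2 + 4*k + 1. ✓
Σ_(k=1)^n t_k = s_(n+1) − s_(1) = (n**5 + 8*n**4 + 19*n**3 + 17*n**2 + 6*n + 1) − (1), i.e. n*(n**4 + 8*n**3 + 19*n**2 + 17*n + 6).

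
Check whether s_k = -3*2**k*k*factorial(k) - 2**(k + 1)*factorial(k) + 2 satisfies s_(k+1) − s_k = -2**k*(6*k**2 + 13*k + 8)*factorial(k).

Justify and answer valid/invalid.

valid (s_(k+1) − s_k reduces to t_k)

s_(k+1) = -6*2**k*k**2*factorial(k) - 16*2**k*k*factorial(k) - 10*2**k*factorial(k) + 2
s_(k+1) − s_k = -2**k*(6*k**2 + 13*k + 8)*factorial(k)
(s_(k+1) − s_k) − t_k = 0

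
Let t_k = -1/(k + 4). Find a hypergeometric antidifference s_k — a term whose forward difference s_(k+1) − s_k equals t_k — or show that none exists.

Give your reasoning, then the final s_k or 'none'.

none — t_k is not Gosper-summable

Step 1: r(k) = (k + 4)/(k + 5).
So A=k + 4 and B=k + 5, with C=1.
Solve (k + 4)·f(k+1) − (k + 4)·f(k) = 1.
d = 0 from the (1,1,0) case.
Write f(k) = c0. Then LHS − RHS = -1, requiring -1 = 0: contradictory. No certificate.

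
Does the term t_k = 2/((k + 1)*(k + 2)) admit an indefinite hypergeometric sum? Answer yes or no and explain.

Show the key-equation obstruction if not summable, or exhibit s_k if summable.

Yes. s_k = 2*k/(k + 1).

Step 1: r(k) = (k + 1)/(k + 3).
So A=k + 1 and B=k + 3, with C=1.
Key eq: (k + 1)·f(k+1) = (k + 2)·f(k) + (1).
Degrees (1,1,0) ⇒ d ≤ 1.
Match coefficients ⇒ f(k) = k.
R(k) = B(k−1)·f(k)/C(k) = k*(k + 2); s_k = R·t_k = 2*k/(k + 1).
Δs = 2/(k**2 + 3*k + 2), as required.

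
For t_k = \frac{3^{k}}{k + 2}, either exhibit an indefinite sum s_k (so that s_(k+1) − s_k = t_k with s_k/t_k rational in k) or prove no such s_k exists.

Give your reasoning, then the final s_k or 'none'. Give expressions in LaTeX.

Step 1: r(k) = 3*(k + 2)/(k + 3).
So A=3*k + 6 and B=k + 3, with C=1.
Set up (3*k + 6)·f(k+1) − (k + 2)·f(k) − (1) = 0.
Degrees (1,1,0) ⇒ d ≤ -1.
Negative degree bound (-1): no f exists, t_k not Gosper-summable.

no hypergeometric antidifference exists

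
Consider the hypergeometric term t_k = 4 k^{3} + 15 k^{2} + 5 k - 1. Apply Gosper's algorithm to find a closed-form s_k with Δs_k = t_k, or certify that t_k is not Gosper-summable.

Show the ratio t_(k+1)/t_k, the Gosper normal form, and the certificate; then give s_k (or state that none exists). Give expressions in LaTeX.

s_k = k \left(k^{3} + 3 k^{2} - 4 k - 1\right)

Step 1: r(k) = (4*k**3 + 27*k**2 + 47*k + 23)/(4*k**3 + 15*k**2 + 5*k - 1).
Take A(k)=1, B(k)=1, C(k)=k**3 + 15*k**2/4 + 5*k/4 - 1/4.
Solve (1)·f(k+1) − (1)·f(k) = k**3 + 15*k**2/4 + 5*k/4 - 1/4.
d = 4 from the (0,0,3) case.
Solve for f: f(k) = k*(k**3 + 3*k**2 - 4*k - 1)/4 (degree 4 ≤ 4).
R(k) = B(k−1)·f(k)/C(k) = k*(k**3 + 3*k**2 - 4*k - 1)/(4*k**3 + 15*k**2 + 5*k - 1); s_k = R·t_k = k*(k**3 + 3*k**2 - 4*k - 1).
Check: Δs_k = 4*k**3 + 15*k**2 + 5*k - 1. ✓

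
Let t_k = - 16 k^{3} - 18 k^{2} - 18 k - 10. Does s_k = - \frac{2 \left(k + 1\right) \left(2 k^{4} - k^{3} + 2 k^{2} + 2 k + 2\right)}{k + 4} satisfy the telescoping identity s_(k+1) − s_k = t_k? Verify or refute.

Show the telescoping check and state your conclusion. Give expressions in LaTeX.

s_(k+1) = 2*(-2*k**5 - 11*k**4 - 25*k**3 - 33*k**2 - 29*k - 14)/(k + 5)
s_(k+1) − s_k = 2*(-8*k**5 - 63*k**4 - 124*k**3 - 137*k**2 - 108*k - 46)/(k**2 + 9*k + 20)
(s_(k+1) − s_k) − t_k = 6*(6*k**4 + 42*k**3 + 43*k**2 + 39*k + 18)/(k**2 + 9*k + 20)

Invalid: residual \frac{6 \left(6 k^{4} + 42 k^{3} + 43 k^{2} + 39 k + 18\right)}{k^{2} + 9 k + 20} ≠ 0.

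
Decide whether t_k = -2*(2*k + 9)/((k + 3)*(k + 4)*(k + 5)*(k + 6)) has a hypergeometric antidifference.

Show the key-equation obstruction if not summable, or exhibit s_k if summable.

Yes. s_k = 2*k*(-k - 8)/(15*(k**2 + 8*k + 15)).

Ratio r(k) = (k + 3)*(2*k + 11)/((k + 7)*(2*k + 9)).
Gosper form: A/B · C(k+1)/C(k) with A=k + 3, B=k + 7, C=k + 9/2.
Need (k + 3)·f(k+1) − (k + 6)·f(k) = k + 9/2.
From deg A=1, deg B=1, deg C=1: d=3.
Match coefficients ⇒ f(k) = k*(k + 4)*(k + 8)/30.
Get s_k = R·t_k = 2*k*(-k - 8)/(15*(k**2 + 8*k + 15)) with R(k) = B(k−1)f(k)/C(k) = k*(k + 4)*(k + 6)*(k + 8)/(15*(2*k + 9)).
s_(k+1) − s_k = 2*(-2*k - 9)/(k**4 + 18*k**3 + 119*k**2 + 342*k + 360) = t_k.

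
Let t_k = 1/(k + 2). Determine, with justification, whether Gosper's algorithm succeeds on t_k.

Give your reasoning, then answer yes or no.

No — t_k has no hypergeometric antidifference.

Ratio r(k) = (k + 2)/(k + 3).
Gosper form: A/B · C(k+1)/C(k) with A=k + 2, B=k + 3, C=1.
Key eq: (k + 2)·f(k+1) = (k + 2)·f(k) + (1).
deg f ≤ 0 (via 1,1,0).
Generic f = c0 gives residual -1; -1 = 0 cannot hold, so t_k is not Gosper-summable.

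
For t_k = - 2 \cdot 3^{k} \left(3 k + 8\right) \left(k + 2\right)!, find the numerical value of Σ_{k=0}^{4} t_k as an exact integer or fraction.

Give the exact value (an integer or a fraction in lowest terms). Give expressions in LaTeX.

Σ = -2449436

t_(k+1)/t_k = 3*(k + 3)*(3*k + 11)/(3*k + 8).
Take A(k)=3*k + 9, B(k)=1, C(k)=k + 8/3.
Solve (3*k + 9)·f(k+1) − (1)·f(k) = k + 8/3.
Degrees (1,0,1) ⇒ d ≤ 0.
Solve for f: f(k) = 1/3 (degree 0 ≤ 0).
Certificate R = B(k−1)f/C = 1/(3*k + 8) gives s_k = -2*3**k*factorial(k + 2).
s_(k+1) − s_k = -2*3**k*(3*k + 8)*factorial(k + 2) = t_k.
Sum = s_(5) − s_(0); s_(5) = -2449440, s_(0) = -4 ⇒ -2449436.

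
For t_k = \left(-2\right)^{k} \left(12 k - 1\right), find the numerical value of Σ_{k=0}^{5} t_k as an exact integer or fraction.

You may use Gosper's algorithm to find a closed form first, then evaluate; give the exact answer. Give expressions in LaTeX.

Step 1: r(k) = 2*(-12*k - 11)/(12*k - 1).
Gosper form: A/B · C(k+1)/C(k) with A=-2, B=1, C=k - 1/12.
f must satisfy (-2)·f(k+1) − (1)·f(k) = k - 1/12.
Bound: deg f ≤ 1.
Solve for f: f(k) = -(4*k - 3)/12 (degree 1 ≤ 1).
Then R = B(k−1)f/C = -(4*k - 3)/(12*k - 1), so s_k = R(k)·t_k = (-2)**k*(3 - 4*k).
s_(k+1) − s_k = (-2)**k*(12*k - 1) = t_k.
Sum = s_(6) − s_(0); s_(6) = -1344, s_(0) = 3 ⇒ -1347.

Σ = -1347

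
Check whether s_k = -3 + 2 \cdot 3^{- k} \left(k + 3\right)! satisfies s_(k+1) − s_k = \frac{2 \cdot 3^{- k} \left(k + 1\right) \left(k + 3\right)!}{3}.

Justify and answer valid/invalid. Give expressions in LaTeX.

s_(k+1) = 2*3**(-k - 1)*factorial(k + 4) - 3
s_(k+1) − s_k = 2*(k + 1)*factorial(k + 3)/(3*3**k)
(s_(k+1) − s_k) − t_k = 0

valid; difference matches t_k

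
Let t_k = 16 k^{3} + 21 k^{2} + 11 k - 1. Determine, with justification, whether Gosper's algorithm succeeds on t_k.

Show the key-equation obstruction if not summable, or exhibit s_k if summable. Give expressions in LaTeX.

Compute t_(k+1)/t_k: get (16*k**3 + 69*k**2 + 101*k + 47)/(16*k**3 + 21*k**2 + 11*k - 1).
Factor: A=1; B=1; C=k**3 + 21*k**2/16 + 11*k/16 - 1/16.
Set up (1)·f(k+1) − (1)·f(k) − (k**3 + 21*k**2/16 + 11*k/16 - 1/16) = 0.
deg f ≤ 4 (via 0,0,3).
A polynomial solution: f(k) = k*(4*k**3 - k**2 - k - 3)/16.
Then R = B(k−1)f/C = k*(4*k**3 - k**2 - k - 3)/(16*k**3 + 21*k**2 + 11*k - 1), so s_k = R(k)·t_k = k*(4*k**3 - k**2 - k - 3).
Δs = 16*k**3 + 21*k**2 + 11*k - 1, as required.

Yes. s_k = k \left(4 k^{3} - k^{2} - k - 3\right).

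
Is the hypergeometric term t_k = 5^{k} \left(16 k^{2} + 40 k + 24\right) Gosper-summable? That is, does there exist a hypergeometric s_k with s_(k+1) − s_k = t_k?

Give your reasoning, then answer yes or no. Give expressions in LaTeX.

Yes. s_k = 5^{k} \left(4 k^{2} + 1\right).

t_(k+1)/t_k = 5*(2*k**2 + 9*k + 10)/(2*k**2 + 5*k + 3).
Factor: A=5; B=1; C=k**2 + 5*k/2 + 3/2.
Set up (5)·f(k+1) − (1)·f(k) − (k**2 + 5*k/2 + 3/2) = 0.
From deg A=0, deg B=0, deg C=2: d=2.
Solving with deg f ≤ 2: f(k) = (4*k**2 + 1)/16.
Get s_k = R·t_k = 5**k*(4*k**2 + 1) with R(k) = B(k−1)f(k)/C(k) = (4*k**2 + 1)/(8*(k + 1)*(2*k + 3)).
Δs = 5**k*(16*k**2 + 40*k + 24), as required.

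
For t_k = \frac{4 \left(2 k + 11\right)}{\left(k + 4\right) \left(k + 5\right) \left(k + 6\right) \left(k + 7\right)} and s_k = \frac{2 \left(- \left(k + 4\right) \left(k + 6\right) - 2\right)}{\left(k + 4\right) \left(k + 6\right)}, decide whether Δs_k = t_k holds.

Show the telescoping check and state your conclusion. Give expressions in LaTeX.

Valid — Δs_k = t_k.

s_(k+1) = 2*(-(k + 5)*(k + 7) - 2)/((k + 5)*(k + 7))
s_(k+1) − s_k = 4*(2*k + 11)/(k**4 + 22*k**3 + 179*k**2 + 638*k + 840)
(s_(k+1) − s_k) − t_k = 0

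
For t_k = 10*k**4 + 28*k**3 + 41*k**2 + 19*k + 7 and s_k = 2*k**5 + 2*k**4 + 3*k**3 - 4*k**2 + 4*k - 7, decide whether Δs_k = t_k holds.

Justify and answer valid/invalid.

Valid: the claim telescopes to t_k.

s_(k+1) = k*(2*k**4 + 12*k**3 + 31*k**2 + 37*k + 23)
s_(k+1) − s_k = 10*k**4 + 28*k**3 + 41*k**2 + 19*k + 7
(s_(k+1) − s_k) − t_k = 0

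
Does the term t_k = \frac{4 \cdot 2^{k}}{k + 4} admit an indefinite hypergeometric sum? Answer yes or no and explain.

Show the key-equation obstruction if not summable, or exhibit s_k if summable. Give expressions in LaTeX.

No. Not Gosper-summable.

Ratio r(k) = 2*(k + 4)/(k + 5).
Gosper form: A/B · C(k+1)/C(k) with A=2*k + 8, B=k + 5, C=1.
Solve (2*k + 8)·f(k+1) − (k + 4)·f(k) = 1.
Degrees (1,1,0) ⇒ d ≤ -1.
d = -1 < 0 ⇒ no nonzero polynomial f; not summable.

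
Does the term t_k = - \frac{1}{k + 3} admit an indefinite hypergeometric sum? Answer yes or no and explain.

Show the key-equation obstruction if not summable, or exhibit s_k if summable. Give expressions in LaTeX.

Step 1: r(k) = (k + 3)/(k + 4).
Normal form (A,B,C) = (k + 3, k + 4, 1).
Need (k + 3)·f(k+1) − (k + 3)·f(k) = 1.
deg f ≤ 0 (via 1,1,0).
Write f(k) = c0. Then LHS − RHS = -1, requiring -1 = 0: contradictory. No certificate.

No — key equation has no polynomial f.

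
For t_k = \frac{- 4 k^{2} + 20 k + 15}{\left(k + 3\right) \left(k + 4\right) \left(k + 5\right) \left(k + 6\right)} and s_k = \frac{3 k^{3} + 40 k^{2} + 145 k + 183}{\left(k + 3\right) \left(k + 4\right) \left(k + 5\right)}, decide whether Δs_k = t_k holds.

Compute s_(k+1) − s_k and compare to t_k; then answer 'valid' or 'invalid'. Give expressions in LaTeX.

Valid: the claim telescopes to t_k.

s_(k+1) = (145*k + 3*(k + 1)**3 + 40*(k + 1)**2 + 328)/((k + 4)*(k + 5)*(k + 6))
s_(k+1) − s_k = (-4*k**2 + 20*k + 15)/(k**4 + 18*k**3 + 119*k**2 + 342*k + 360)
(s_(k+1) − s_k) − t_k = 0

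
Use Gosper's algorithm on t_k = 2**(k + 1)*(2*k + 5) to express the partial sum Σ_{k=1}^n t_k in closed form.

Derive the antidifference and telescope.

S(n) = 8*2**n*n + 12*2**n - 12

t_(k+1)/t_k = 2*(2*k + 7)/(2*k + 5).
Gosper form: A/B · C(k+1)/C(k) with A=2, B=1, C=k + 5/2.
Need (2)·f(k+1) − (1)·f(k) = k + 5/2.
deg f ≤ 1 (via 0,0,1).
Solving with deg f ≤ 1: f(k) = (2*k + 1)/2.
Get s_k = R·t_k = 2**(k + 1)*(2*k + 1) with R(k) = B(k−1)f(k)/C(k) = (2*k + 1)/(2*k + 5).
Verify: 2**(k + 1)*(2*k + 5) matches t_k.
Telescope: S(n) = s_(n+1) − s_(1) = 2**(n + 2)*(2*n + 3) − (12) = 8*2**n*n + 12*2**n - 12.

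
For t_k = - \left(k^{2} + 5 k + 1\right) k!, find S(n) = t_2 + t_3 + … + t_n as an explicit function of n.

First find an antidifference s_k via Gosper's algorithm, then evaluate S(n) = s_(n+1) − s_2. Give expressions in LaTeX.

S(n) = - n^{2} n! - 6 n n! - 5 n! + 12

r(k) = (k + 1)*(5*k + (k + 1)**2 + 6)/(k**2 + 5*k + 1) after simplifying.
Factor: A=k + 1; B=1; C=k**2 + 5*k + 1.
Set up (k + 1)·f(k+1) − (1)·f(k) − (k**2 + 5*k + 1) = 0.
d = 1 from the (1,0,2) case.
Solve for f: f(k) = k + 4 (degree 1 ≤ 1).
Get s_k = R·t_k = -(k + 4)*factorial(k) with R(k) = B(k−1)f(k)/C(k) = (k + 4)/(k**2 + 5*k + 1).
Δs = -(k**2 + 5*k + 1)*factorial(k), as required.
Evaluate: s_(n+1) = -(n + 5)*factorial(n + 1); subtract s_(2) = -12 ⇒ S(n) = -n**2*factorial(n) - 6*n*factorial(n) - 5*factorial(n) + 12.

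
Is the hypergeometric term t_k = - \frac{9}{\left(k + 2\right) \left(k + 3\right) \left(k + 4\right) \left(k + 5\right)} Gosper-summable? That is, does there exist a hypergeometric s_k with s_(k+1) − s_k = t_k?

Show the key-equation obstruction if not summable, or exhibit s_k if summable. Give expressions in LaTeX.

Ratio r(k) = (k + 2)/(k + 6).
Gosper form: A/B · C(k+1)/C(k) with A=k + 2, B=k + 6, C=1.
Need (k + 2)·f(k+1) − (k + 5)·f(k) = 1.
deg f ≤ 3 (via 1,1,0).
A polynomial solution: f(k) = k*(k**2 + 9*k + 26)/72.
Then R = B(k−1)f/C = k*(k + 5)*(k**2 + 9*k + 26)/72, so s_k = R(k)·t_k = k*(-k**2 - 9*k - 26)/(8*(k + 2)*(k + 3)*(k + 4)).
s_(k+1) − s_k = -9/(k**4 + 14*k**3 + 71*k**2 + 154*k + 120) = t_k.

Yes. s_k = \frac{k \left(- k^{2} - 9 k - 26\right)}{8 \left(k + 2\right) \left(k + 3\right) \left(k + 4\right)}.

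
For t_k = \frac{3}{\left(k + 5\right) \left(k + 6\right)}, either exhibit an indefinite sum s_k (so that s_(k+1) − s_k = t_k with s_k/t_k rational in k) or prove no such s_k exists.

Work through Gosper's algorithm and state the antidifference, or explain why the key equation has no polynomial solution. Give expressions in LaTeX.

Step 1: r(k) = (k + 5)/(k + 7).
So A=k + 5 and B=k + 7, with C=1.
Set up (k + 5)·f(k+1) − (k + 6)·f(k) − (1) = 0.
deg f ≤ 1 (via 1,1,0).
Solving with deg f ≤ 1: f(k) = k/5.
R(k) = B(k−1)·f(k)/C(k) = k*(k + 6)/5; s_k = R·t_k = 3*k/(5*(k + 5)).
s_(k+1) − s_k = 3/(k**2 + 11*k + 30) = t_k.

s_k = \frac{3 k}{5 \left(k + 5\right)}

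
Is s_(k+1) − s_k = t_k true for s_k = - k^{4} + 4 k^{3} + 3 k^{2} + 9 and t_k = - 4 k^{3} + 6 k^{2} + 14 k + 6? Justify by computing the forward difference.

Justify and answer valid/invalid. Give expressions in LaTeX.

Valid — Δs_k = t_k.

s_(k+1) = -k**4 + 9*k**2 + 14*k + 15
s_(k+1) − s_k = -4*k**3 + 6*k**2 + 14*k + 6
(s_(k+1) − s_k) − t_k = 0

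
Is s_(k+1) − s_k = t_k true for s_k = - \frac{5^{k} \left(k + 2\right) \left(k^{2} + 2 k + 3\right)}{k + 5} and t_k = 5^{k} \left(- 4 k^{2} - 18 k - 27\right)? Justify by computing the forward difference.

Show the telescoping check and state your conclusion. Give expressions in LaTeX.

Invalid: residual \frac{5^{k} \left(12 k^{3} + 111 k^{2} + 345 k + 396\right)}{k^{2} + 11 k + 30} ≠ 0.

s_(k+1) = -5**(k + 1)*(k + 3)*(2*k + (k + 1)**2 + 5)/(k + 6)
s_(k+1) − s_k = 5**k*(-4*k**4 - 50*k**3 - 234*k**2 - 492*k - 414)/(k**2 + 11*k + 30)
(s_(k+1) − s_k) − t_k = 5**k*(12*k**3 + 111*k**2 + 345*k + 396)/(k**2 + 11*k + 30)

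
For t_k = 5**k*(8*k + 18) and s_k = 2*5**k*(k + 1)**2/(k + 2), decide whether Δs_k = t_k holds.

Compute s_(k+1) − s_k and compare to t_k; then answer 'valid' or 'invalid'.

s_(k+1) = 10*5**k*(k + 2)**2/(k + 3)
s_(k+1) − s_k = 2*5**k*(-(k + 1)**2*(k + 3) + 5*(k + 2)**3)/((k + 2)*(k + 3))
(s_(k+1) − s_k) − t_k = 5**k*(-8*k**2 - 32*k - 34)/(k**2 + 5*k + 6)

Invalid: residual 5**k*(-8*k**2 - 32*k - 34)/(k**2 + 5*k + 6) ≠ 0.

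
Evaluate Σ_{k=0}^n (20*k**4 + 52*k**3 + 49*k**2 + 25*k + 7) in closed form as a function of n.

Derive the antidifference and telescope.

S(n) = 4*n**5 + 23*n**4 + 49*n**3 + 50*n**2 + 27*n + 7

The ratio is (20*k**4 + 132*k**3 + 325*k**2 + 359*k + 153)/(20*k**4 + 52*k**3 + 49*k**2 + 25*k + 7).
Take A(k)=1, B(k)=1, C(k)=k**4 + 13*k**3/5 + 49*k**2/20 + 5*k/4 + 7/20.
f must satisfy (1)·f(k+1) − (1)·f(k) = k**4 + 13*k**3/5 + 49*k**2/20 + 5*k/4 + 7/20.
d = 5 from the (0,0,4) case.
Solving with deg f ≤ 5: f(k) = k*(4*k**4 + 3*k**3 - 3*k**2 + k + 2)/20.
Get s_k = R·t_k = k*(4*k**4 + 3*k**3 - 3*k**2 + k + 2) with R(k) = B(k−1)f(k)/C(k) = k*(4*k**4 + 3*k**3 - 3*k**2 + k + 2)/(20*k**4 + 52*k**3 + 49*k**2 + 25*k + 7).
s_(k+1) − s_k = 20*k**4 + 52*k**3 + 49*k**2 + 25*k + 7 = t_k.
s_(n+1) = 4*n**5 + 23*n**4 + 49*n**3 + 50*n**2 + 27*n + 7 and s_(0) = 0, so S(n) = 4*n**5 + 23*n**4 + 49*n**3 + 50*n**2 + 27*n + 7.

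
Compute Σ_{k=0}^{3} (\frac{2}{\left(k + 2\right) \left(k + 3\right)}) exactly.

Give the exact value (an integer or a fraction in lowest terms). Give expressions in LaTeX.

Ratio r(k) = (k + 2)/(k + 4).
A = k + 2, B = k + 4, C = 1.
Need (k + 2)·f(k+1) − (k + 3)·f(k) = 1.
d = 1 from the (1,1,0) case.
Solving with deg f ≤ 1: f(k) = k/2.
Certificate R = B(k−1)f/C = k*(k + 3)/2 gives s_k = k/(k + 2).
Δs = 2/(k**2 + 5*k + 6), as required.
Σ_(k=0)^(3) t_k = s_(4) − s_(0) = 2/3 − (0) = 2/3.

Σ = 2/3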